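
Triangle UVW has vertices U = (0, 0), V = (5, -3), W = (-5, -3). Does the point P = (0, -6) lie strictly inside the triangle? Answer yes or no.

Barycentric coordinates of P: (-1, 1, 1).
The three coordinates are negative, positive, positive; a point is interior exactly when all three are positive.

no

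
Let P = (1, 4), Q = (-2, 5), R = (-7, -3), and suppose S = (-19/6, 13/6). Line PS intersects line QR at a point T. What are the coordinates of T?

Barycentric coordinates of S with respect to PQR: (1/6, 1/2, 1/3).
On side QR the P-coordinate is zero; dropping S's P-weight 1/6 and renormalizing the remaining 1/2 : 1/3 gives weights 3/5, 2/5 on Q, R.
T = (3/5)·(-2, 5) + (2/5)·(-7, -3) = (-4, 9/5).

(-4, 9/5)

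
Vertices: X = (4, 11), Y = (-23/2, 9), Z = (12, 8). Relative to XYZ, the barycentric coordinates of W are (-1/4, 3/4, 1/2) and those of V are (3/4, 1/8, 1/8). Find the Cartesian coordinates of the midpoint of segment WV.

Barycentric coordinates of the midpoint are the average: (1/4, 7/16, 5/16).
Converting: (1/4)·X + (7/16)·Y + (5/16)·Z = (-9/32, 147/16).

(-9/32, 147/16)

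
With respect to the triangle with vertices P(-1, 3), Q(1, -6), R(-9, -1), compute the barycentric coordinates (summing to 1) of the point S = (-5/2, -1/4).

Signed area of the reference triangle: [PQR] = ½·((-1)·(-6−(-1)) + 1·(-1−3) + (-9)·(3−(-6))) = ½·(5 − 4 − 81) = -40.
[SQR] = ½·((-5/2)·(-6−(-1)) + 1·(-1−(-1/4)) + (-9)·(-1/4−(-6))) = ½·(25/2 − 3/4 − 207/4) = -20, so the P-coordinate is (-20)/(-40) = 1/2.
[PSR] = ½·((-1)·(-1/4−(-1)) + (-5/2)·(-1−3) + (-9)·(3−(-1/4))) = ½·(-3/4 + 10 − 117/4) = -10, so the Q-coordinate is 1/4.
[PQS] = ½·((-1)·(-6−(-1/4)) + 1·(-1/4−3) + (-5/2)·(3−(-6))) = ½·(23/4 − 13/4 − 45/2) = -10, so the R-coordinate is 1/4.
Check: 1/2 + 1/4 + 1/4 = 1.

(1/2, 1/4, 1/4)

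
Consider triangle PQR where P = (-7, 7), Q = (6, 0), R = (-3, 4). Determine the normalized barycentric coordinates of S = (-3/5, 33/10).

Signed area of the reference triangle: [PQR] = ½·((-7)·(0−4) + 6·(4−7) + (-3)·(7−0)) = ½·(28 − 18 − 21) = -11/2.
[SQR] = ½·((-3/5)·(0−4) + 6·(4−(33/10)) + (-3)·(33/10−0)) = ½·(12/5 + 21/5 − 99/10) = -33/20, so the P-coordinate is (-33/20)/(-11/2) = 3/10.
[PSR] = ½·((-7)·(33/10−4) + (-3/5)·(4−7) + (-3)·(7−(33/10))) = ½·(49/10 + 9/5 − 111/10) = -11/5, so the Q-coordinate is 2/5.
[PQS] = ½·((-7)·(0−(33/10)) + 6·(33/10−7) + (-3/5)·(7−0)) = ½·(231/10 − 111/5 − 21/5) = -33/20, so the R-coordinate is 3/10.

(3/10, 2/5, 3/10)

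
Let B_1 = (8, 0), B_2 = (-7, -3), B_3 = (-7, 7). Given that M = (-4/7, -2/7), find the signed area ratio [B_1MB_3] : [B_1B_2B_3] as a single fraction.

3/7

[B_1B_2B_3] = ½·(8·(-3−7) + (-7)·(7−0) + (-7)·(0−(-3))) = ½·(-80 − 49 − 21) = -75.
[B_1MB_3] = ½·(8·(-2/7−7) + (-4/7)·(7−0) + (-7)·(0−(-2/7))) = ½·(-408/7 − 4 − 2) = -225/7, so the ratio is (-225/7)/(-75) = 3/7.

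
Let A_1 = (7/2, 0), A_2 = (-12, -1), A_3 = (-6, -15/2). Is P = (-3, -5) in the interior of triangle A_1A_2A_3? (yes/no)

Barycentric coordinates of P: (138/427, 5/427, 284/427).
The three coordinates are positive, positive, positive; a point is interior exactly when all three are positive.

yes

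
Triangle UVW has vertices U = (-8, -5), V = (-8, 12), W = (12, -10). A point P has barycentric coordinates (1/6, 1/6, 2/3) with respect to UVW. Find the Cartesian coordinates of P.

P = (1/6)·U + (1/6)·V + (2/3)·W.
x-coordinate: (1/6)·(-8) + (1/6)·(-8) + (2/3)·12 = 16/3.
y-coordinate: (1/6)·(-5) + (1/6)·12 + (2/3)·(-10) = -11/2.

(16/3, -11/2)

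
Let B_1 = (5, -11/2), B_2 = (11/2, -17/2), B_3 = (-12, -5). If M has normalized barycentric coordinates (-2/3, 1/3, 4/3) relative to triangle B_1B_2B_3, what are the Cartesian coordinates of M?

M = (-2/3)·B_1 + (1/3)·B_2 + (4/3)·B_3.
x-coordinate: (-2/3)·5 + (1/3)·(11/2) + (4/3)·(-12) = -35/2.
y-coordinate: (-2/3)·(-11/2) + (1/3)·(-17/2) + (4/3)·(-5) = -35/6.

(-35/2, -35/6)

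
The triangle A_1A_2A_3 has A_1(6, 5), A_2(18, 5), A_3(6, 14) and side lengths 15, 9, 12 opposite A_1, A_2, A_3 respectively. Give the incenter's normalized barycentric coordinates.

(5/12, 1/4, 1/3)

The incenter has barycentric coordinates proportional to the opposite side lengths: (15 : 9 : 12).
Normalizing by 15+9+12 = 36 gives (5/12, 1/4, 1/3).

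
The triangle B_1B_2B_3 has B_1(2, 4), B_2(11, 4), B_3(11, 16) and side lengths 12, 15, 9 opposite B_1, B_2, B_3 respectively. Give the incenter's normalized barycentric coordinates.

The incenter has barycentric coordinates proportional to the opposite side lengths: (12 : 15 : 9).
Normalizing by 12+15+9 = 36 gives (1/3, 5/12, 1/4).

(1/3, 5/12, 1/4)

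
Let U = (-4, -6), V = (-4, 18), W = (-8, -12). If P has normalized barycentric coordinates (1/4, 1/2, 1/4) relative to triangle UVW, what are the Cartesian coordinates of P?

P = (1/4)·U + (1/2)·V + (1/4)·W.
x-coordinate: (1/4)·(-4) + (1/2)·(-4) + (1/4)·(-8) = -5.
y-coordinate: (1/4)·(-6) + (1/2)·18 + (1/4)·(-12) = 9/2.

(-5, 9/2)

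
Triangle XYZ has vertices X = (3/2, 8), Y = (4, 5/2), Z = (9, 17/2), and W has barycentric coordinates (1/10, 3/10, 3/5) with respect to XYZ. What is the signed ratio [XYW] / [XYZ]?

3/5

The signed ratio [XYW]/[XYZ] equals the barycentric coordinate of W at vertex Z, which is 3/5.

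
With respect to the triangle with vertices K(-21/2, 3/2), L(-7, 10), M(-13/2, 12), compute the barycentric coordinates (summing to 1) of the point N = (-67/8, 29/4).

Signed area of the reference triangle: [KLM] = ½·((-21/2)·(10−12) + (-7)·(12−(3/2)) + (-13/2)·(3/2−10)) = ½·(21 − 147/2 + 221/4) = 11/8.
[NLM] = ½·((-67/8)·(10−12) + (-7)·(12−(29/4)) + (-13/2)·(29/4−10)) = ½·(67/4 − 133/4 + 143/8) = 11/16, so the K-coordinate is (11/16)/(11/8) = 1/2.
[KNM] = ½·((-21/2)·(29/4−12) + (-67/8)·(12−(3/2)) + (-13/2)·(3/2−(29/4))) = ½·(399/8 − 1407/16 + 299/8) = -11/32, so the L-coordinate is -1/4.
[KLN] = ½·((-21/2)·(10−(29/4)) + (-7)·(29/4−(3/2)) + (-67/8)·(3/2−10)) = ½·(-231/8 − 161/4 + 1139/16) = 33/32, so the M-coordinate is 3/4.
Check: 1/2 − 1/4 + 3/4 = 1.

(1/2, -1/4, 3/4)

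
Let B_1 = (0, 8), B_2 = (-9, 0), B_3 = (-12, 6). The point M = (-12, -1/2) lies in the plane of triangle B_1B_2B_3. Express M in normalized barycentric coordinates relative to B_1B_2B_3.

(-1/4, 1, 1/4)

Signed area of the reference triangle: [B_1B_2B_3] = ½·(0·(0−6) + (-9)·(6−8) + (-12)·(8−0)) = ½·(0 + 18 − 96) = -39.
[MB_2B_3] = ½·((-12)·(0−6) + (-9)·(6−(-1/2)) + (-12)·(-1/2−0)) = ½·(72 − 117/2 + 6) = 39/4, so the B_1-coordinate is (39/4)/(-39) = -1/4.
[B_1MB_3] = ½·(0·(-1/2−6) + (-12)·(6−8) + (-12)·(8−(-1/2))) = ½·(0 + 24 − 102) = -39, so the B_2-coordinate is 1.
[B_1B_2M] = ½·(0·(0−(-1/2)) + (-9)·(-1/2−8) + (-12)·(8−0)) = ½·(0 + 153/2 − 96) = -39/4, so the B_3-coordinate is 1/4.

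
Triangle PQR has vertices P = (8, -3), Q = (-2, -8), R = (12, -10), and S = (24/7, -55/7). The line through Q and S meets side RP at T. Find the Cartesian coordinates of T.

(32/3, -23/3)

Barycentric coordinates of S with respect to PQR: (1/7, 4/7, 2/7).
On side RP the Q-coordinate is zero; dropping S's Q-weight 4/7 and renormalizing the remaining 2/7 : 1/7 gives weights 2/3, 1/3 on R, P.
T = (2/3)·(12, -10) + (1/3)·(8, -3) = (32/3, -23/3).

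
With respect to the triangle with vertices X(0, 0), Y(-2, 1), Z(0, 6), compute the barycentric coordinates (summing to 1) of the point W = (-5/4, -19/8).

(7/8, 5/8, -1/2)

Signed area of the reference triangle: [XYZ] = ½·(0·(1−6) + (-2)·(6−0) + 0·(0−1)) = ½·(0 − 12 + 0) = -6.
[WYZ] = ½·((-5/4)·(1−6) + (-2)·(6−(-19/8)) + 0·(-19/8−1)) = ½·(25/4 − 67/4 + 0) = -21/4, so the X-coordinate is (-21/4)/(-6) = 7/8.
[XWZ] = ½·(0·(-19/8−6) + (-5/4)·(6−0) + 0·(0−(-19/8))) = ½·(0 − 15/2 + 0) = -15/4, so the Y-coordinate is 5/8.
[XYW] = ½·(0·(1−(-19/8)) + (-2)·(-19/8−0) + (-5/4)·(0−1)) = ½·(0 + 19/4 + 5/4) = 3, so the Z-coordinate is -1/2.
Check: 7/8 + 5/8 − 1/2 = 1.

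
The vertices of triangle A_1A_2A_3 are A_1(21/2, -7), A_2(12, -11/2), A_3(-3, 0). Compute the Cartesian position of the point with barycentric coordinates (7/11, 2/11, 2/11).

(183/22, -60/11)

P = (7/11)·A_1 + (2/11)·A_2 + (2/11)·A_3.
x-coordinate: (7/11)·(21/2) + (2/11)·12 + (2/11)·(-3) = 183/22.
y-coordinate: (7/11)·(-7) + (2/11)·(-11/2) + (2/11)·0 = -60/11.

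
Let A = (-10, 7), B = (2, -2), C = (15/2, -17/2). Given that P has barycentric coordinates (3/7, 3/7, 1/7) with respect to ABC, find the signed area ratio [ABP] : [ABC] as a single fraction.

1/7

The signed ratio [ABP]/[ABC] equals the barycentric coordinate of P at vertex C, which is 1/7.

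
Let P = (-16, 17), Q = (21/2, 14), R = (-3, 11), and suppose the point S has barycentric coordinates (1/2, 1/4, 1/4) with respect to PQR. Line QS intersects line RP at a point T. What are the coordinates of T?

Line QS meets RP where the Q-coordinate vanishes; zeroing S's Q-weight and renormalizing leaves R, P-weights 1/4 : 1/2 → (1/3, 2/3).
So T = (1/3)·R + (2/3)·P = (-35/3, 15).

(-35/3, 15)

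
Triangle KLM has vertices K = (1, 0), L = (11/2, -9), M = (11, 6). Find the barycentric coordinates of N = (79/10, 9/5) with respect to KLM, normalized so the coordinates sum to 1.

(1/5, 1/5, 3/5)

Signed area of the reference triangle: [KLM] = ½·(1·(-9−6) + (11/2)·(6−0) + 11·(0−(-9))) = ½·(-15 + 33 + 99) = 117/2.
[NLM] = ½·((79/10)·(-9−6) + (11/2)·(6−(9/5)) + 11·(9/5−(-9))) = ½·(-237/2 + 231/10 + 594/5) = 117/10, so the K-coordinate is (117/10)/(117/2) = 1/5.
[KNM] = ½·(1·(9/5−6) + (79/10)·(6−0) + 11·(0−(9/5))) = ½·(-21/5 + 237/5 − 99/5) = 117/10, so the L-coordinate is 1/5.
[KLN] = ½·(1·(-9−(9/5)) + (11/2)·(9/5−0) + (79/10)·(0−(-9))) = ½·(-54/5 + 99/10 + 711/10) = 351/10, so the M-coordinate is 3/5.
Check: 1/5 + 1/5 + 3/5 = 1.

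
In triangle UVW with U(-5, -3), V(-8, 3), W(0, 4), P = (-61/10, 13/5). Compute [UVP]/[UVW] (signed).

1/5

[UVW] = ½·((-5)·(3−4) + (-8)·(4−(-3)) + 0·(-3−3)) = ½·(5 − 56 + 0) = -51/2.
[UVP] = ½·((-5)·(3−(13/5)) + (-8)·(13/5−(-3)) + (-61/10)·(-3−3)) = ½·(-2 − 224/5 + 183/5) = -51/10, so the ratio is (-51/10)/(-51/2) = 1/5.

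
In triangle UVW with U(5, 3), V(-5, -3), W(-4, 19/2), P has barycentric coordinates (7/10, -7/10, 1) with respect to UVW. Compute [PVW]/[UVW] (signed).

7/10

The signed ratio [PVW]/[UVW] equals the barycentric coordinate of P at vertex U, which is 7/10.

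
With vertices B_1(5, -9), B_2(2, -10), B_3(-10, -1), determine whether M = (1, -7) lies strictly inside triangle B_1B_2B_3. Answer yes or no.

Barycentric coordinates of M: (9/13, 2/39, 10/39).
The three coordinates are positive, positive, positive; a point is interior exactly when all three are positive.

yes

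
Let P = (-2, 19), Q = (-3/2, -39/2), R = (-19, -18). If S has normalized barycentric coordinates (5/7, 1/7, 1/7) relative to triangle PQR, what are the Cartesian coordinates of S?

(-61/14, 115/14)

S = (5/7)·P + (1/7)·Q + (1/7)·R.
x-coordinate: (5/7)·(-2) + (1/7)·(-3/2) + (1/7)·(-19) = -61/14.
y-coordinate: (5/7)·19 + (1/7)·(-39/2) + (1/7)·(-18) = 115/14.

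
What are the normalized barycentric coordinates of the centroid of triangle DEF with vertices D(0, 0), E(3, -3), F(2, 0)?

The centroid is the average of the vertices, so each weight is 1/3.

(1/3, 1/3, 1/3)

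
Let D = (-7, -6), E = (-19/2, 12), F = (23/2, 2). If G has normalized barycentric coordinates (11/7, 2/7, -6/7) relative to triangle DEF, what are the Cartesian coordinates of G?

G = (11/7)·D + (2/7)·E + (-6/7)·F.
x-coordinate: (11/7)·(-7) + (2/7)·(-19/2) + (-6/7)·(23/2) = -165/7.
y-coordinate: (11/7)·(-6) + (2/7)·12 + (-6/7)·2 = -54/7.

(-165/7, -54/7)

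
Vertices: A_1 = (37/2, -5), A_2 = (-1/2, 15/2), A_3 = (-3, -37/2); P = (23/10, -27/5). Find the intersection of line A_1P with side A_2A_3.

Barycentric coordinates of P with respect to A_1A_2A_3: (1/5, 2/5, 2/5).
On side A_2A_3 the A_1-coordinate is zero; dropping P's A_1-weight 1/5 and renormalizing the remaining 2/5 : 2/5 gives weights 1/2, 1/2 on A_2, A_3.
Q = (1/2)·(-1/2, 15/2) + (1/2)·(-3, -37/2) = (-7/4, -11/2).

(-7/4, -11/2)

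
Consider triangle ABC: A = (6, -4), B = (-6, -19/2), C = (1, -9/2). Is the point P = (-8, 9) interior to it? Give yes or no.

no

Barycentric coordinates of P: (-279/43, -144/43, 466/43).
The three coordinates are negative, negative, positive; a point is interior exactly when all three are positive.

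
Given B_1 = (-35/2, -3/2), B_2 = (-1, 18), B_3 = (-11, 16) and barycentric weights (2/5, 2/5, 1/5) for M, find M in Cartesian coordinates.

M = (2/5)·B_1 + (2/5)·B_2 + (1/5)·B_3.
x-coordinate: (2/5)·(-35/2) + (2/5)·(-1) + (1/5)·(-11) = -48/5.
y-coordinate: (2/5)·(-3/2) + (2/5)·18 + (1/5)·16 = 49/5.

(-48/5, 49/5)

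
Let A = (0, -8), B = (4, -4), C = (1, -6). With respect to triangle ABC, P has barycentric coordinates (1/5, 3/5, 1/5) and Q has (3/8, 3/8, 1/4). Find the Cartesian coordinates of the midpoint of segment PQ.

(87/40, -28/5)

Barycentric coordinates of the midpoint are the average: (23/80, 39/80, 9/40).
Converting: (23/80)·A + (39/80)·B + (9/40)·C = (87/40, -28/5).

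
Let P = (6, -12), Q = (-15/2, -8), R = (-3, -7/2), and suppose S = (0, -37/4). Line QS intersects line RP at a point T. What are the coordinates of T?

Barycentric coordinates of S with respect to PQR: (1/2, 1/3, 1/6).
On side RP the Q-coordinate is zero; dropping S's Q-weight 1/3 and renormalizing the remaining 1/6 : 1/2 gives weights 1/4, 3/4 on R, P.
T = (1/4)·(-3, -7/2) + (3/4)·(6, -12) = (15/4, -79/8).

(15/4, -79/8)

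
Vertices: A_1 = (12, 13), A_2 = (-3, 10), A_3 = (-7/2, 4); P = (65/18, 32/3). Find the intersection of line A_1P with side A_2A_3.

Barycentric coordinates of P with respect to A_1A_2A_3: (4/9, 4/9, 1/9).
On side A_2A_3 the A_1-coordinate is zero; dropping P's A_1-weight 4/9 and renormalizing the remaining 4/9 : 1/9 gives weights 4/5, 1/5 on A_2, A_3.
Q = (4/5)·(-3, 10) + (1/5)·(-7/2, 4) = (-31/10, 44/5).

(-31/10, 44/5)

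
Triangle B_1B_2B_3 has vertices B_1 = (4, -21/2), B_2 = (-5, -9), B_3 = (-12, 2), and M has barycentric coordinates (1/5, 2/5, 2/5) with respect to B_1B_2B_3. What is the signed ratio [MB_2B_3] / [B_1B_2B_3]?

1/5

The signed ratio [MB_2B_3]/[B_1B_2B_3] equals the barycentric coordinate of M at vertex B_1, which is 1/5.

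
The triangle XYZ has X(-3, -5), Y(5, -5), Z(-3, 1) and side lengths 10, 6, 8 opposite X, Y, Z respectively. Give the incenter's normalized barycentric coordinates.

The incenter has barycentric coordinates proportional to the opposite side lengths: (10 : 6 : 8).
Normalizing by 10+6+8 = 24 gives (5/12, 1/4, 1/3).

(5/12, 1/4, 1/3)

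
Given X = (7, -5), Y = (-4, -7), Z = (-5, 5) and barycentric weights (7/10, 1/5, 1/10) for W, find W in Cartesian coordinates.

(18/5, -22/5)

W = (7/10)·X + (1/5)·Y + (1/10)·Z.
x-coordinate: (7/10)·7 + (1/5)·(-4) + (1/10)·(-5) = 18/5.
y-coordinate: (7/10)·(-5) + (1/5)·(-7) + (1/10)·5 = -22/5.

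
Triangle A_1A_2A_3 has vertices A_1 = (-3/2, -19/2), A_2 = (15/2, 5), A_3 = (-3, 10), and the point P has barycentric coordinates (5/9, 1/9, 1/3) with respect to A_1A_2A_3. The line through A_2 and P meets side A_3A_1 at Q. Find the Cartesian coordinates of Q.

(-33/16, -35/16)

Line A_2P meets A_3A_1 where the A_2-coordinate vanishes; zeroing P's A_2-weight and renormalizing leaves A_3, A_1-weights 1/3 : 5/9 → (3/8, 5/8).
So Q = (3/8)·A_3 + (5/8)·A_1 = (-33/16, -35/16).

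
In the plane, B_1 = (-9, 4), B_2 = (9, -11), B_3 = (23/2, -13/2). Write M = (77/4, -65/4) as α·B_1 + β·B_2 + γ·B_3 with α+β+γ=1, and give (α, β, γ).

Signed area of the reference triangle: [B_1B_2B_3] = ½·((-9)·(-11−(-13/2)) + 9·(-13/2−4) + (23/2)·(4−(-11))) = ½·(81/2 − 189/2 + 345/2) = 237/4.
[MB_2B_3] = ½·((77/4)·(-11−(-13/2)) + 9·(-13/2−(-65/4)) + (23/2)·(-65/4−(-11))) = ½·(-693/8 + 351/4 − 483/8) = -237/8, so the B_1-coordinate is (-237/8)/(237/4) = -1/2.
[B_1MB_3] = ½·((-9)·(-65/4−(-13/2)) + (77/4)·(-13/2−4) + (23/2)·(4−(-65/4))) = ½·(351/4 − 1617/8 + 1863/8) = 237/4, so the B_2-coordinate is 1.
[B_1B_2M] = ½·((-9)·(-11−(-65/4)) + 9·(-65/4−4) + (77/4)·(4−(-11))) = ½·(-189/4 − 729/4 + 1155/4) = 237/8, so the B_3-coordinate is 1/2.
Check: -1/2 + 1 + 1/2 = 1.

(-1/2, 1, 1/2)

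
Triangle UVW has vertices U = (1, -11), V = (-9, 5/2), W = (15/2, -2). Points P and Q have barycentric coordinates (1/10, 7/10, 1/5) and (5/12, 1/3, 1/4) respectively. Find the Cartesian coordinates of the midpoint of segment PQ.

Barycentric coordinates of the midpoint are the average: (31/120, 31/60, 9/40).
Converting: (31/120)·U + (31/60)·V + (9/40)·W = (-649/240, -2).

(-649/240, -2)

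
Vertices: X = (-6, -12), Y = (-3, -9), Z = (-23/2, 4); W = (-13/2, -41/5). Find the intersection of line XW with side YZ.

Barycentric coordinates of W with respect to XYZ: (3/5, 1/5, 1/5).
On side YZ the X-coordinate is zero; dropping W's X-weight 3/5 and renormalizing the remaining 1/5 : 1/5 gives weights 1/2, 1/2 on Y, Z.
V = (1/2)·(-3, -9) + (1/2)·(-23/2, 4) = (-29/4, -5/2).

(-29/4, -5/2)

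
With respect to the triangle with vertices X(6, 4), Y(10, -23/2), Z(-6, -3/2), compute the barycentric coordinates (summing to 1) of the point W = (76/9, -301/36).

(1/6, 7/9, 1/18)

Signed area of the reference triangle: [XYZ] = ½·(6·(-23/2−(-3/2)) + 10·(-3/2−4) + (-6)·(4−(-23/2))) = ½·(-60 − 55 − 93) = -104.
[WYZ] = ½·((76/9)·(-23/2−(-3/2)) + 10·(-3/2−(-301/36)) + (-6)·(-301/36−(-23/2))) = ½·(-760/9 + 1235/18 − 113/6) = -52/3, so the X-coordinate is (-52/3)/(-104) = 1/6.
[XWZ] = ½·(6·(-301/36−(-3/2)) + (76/9)·(-3/2−4) + (-6)·(4−(-301/36))) = ½·(-247/6 − 418/9 − 445/6) = -728/9, so the Y-coordinate is 7/9.
[XYW] = ½·(6·(-23/2−(-301/36)) + 10·(-301/36−4) + (76/9)·(4−(-23/2))) = ½·(-113/6 − 2225/18 + 1178/9) = -52/9, so the Z-coordinate is 1/18.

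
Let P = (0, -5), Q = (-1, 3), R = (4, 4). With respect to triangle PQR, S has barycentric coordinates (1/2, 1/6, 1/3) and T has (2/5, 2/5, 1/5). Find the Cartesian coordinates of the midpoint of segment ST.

(47/60, -1/3)

Barycentric coordinates of the midpoint are the average: (9/20, 17/60, 4/15).
Converting: (9/20)·P + (17/60)·Q + (4/15)·R = (47/60, -1/3).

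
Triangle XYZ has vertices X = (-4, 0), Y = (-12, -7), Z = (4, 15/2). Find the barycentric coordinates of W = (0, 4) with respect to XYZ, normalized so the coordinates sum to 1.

Signed area of the reference triangle: [XYZ] = ½·((-4)·(-7−(15/2)) + (-12)·(15/2−0) + 4·(0−(-7))) = ½·(58 − 90 + 28) = -2.
[WYZ] = ½·(0·(-7−(15/2)) + (-12)·(15/2−4) + 4·(4−(-7))) = ½·(0 − 42 + 44) = 1, so the X-coordinate is 1/(-2) = -1/2.
[XWZ] = ½·((-4)·(4−(15/2)) + 0·(15/2−0) + 4·(0−4)) = ½·(14 + 0 − 16) = -1, so the Y-coordinate is 1/2.
[XYW] = ½·((-4)·(-7−4) + (-12)·(4−0) + 0·(0−(-7))) = ½·(44 − 48 + 0) = -2, so the Z-coordinate is 1.
Check: -1/2 + 1/2 + 1 = 1.

(-1/2, 1/2, 1)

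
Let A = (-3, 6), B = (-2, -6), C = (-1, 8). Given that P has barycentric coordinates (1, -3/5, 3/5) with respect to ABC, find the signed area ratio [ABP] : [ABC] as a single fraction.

The signed ratio [ABP]/[ABC] equals the barycentric coordinate of P at vertex C, which is 3/5.

3/5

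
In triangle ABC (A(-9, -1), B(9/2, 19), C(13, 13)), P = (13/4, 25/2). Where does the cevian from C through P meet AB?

Barycentric coordinates of P with respect to ABC: (1/4, 1/2, 1/4).
On side AB the C-coordinate is zero; dropping P's C-weight 1/4 and renormalizing the remaining 1/4 : 1/2 gives weights 1/3, 2/3 on A, B.
Q = (1/3)·(-9, -1) + (2/3)·(9/2, 19) = (0, 37/3).

(0, 37/3)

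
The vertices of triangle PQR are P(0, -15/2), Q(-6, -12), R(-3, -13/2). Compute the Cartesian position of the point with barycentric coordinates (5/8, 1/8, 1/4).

S = (5/8)·P + (1/8)·Q + (1/4)·R.
x-coordinate: (5/8)·0 + (1/8)·(-6) + (1/4)·(-3) = -3/2.
y-coordinate: (5/8)·(-15/2) + (1/8)·(-12) + (1/4)·(-13/2) = -125/16.

(-3/2, -125/16)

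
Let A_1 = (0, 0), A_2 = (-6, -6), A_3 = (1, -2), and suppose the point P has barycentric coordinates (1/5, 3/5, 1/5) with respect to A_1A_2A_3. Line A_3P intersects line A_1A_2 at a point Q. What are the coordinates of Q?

Line A_3P meets A_1A_2 where the A_3-coordinate vanishes; zeroing P's A_3-weight and renormalizing leaves A_1, A_2-weights 1/5 : 3/5 → (1/4, 3/4).
So Q = (1/4)·A_1 + (3/4)·A_2 = (-9/2, -9/2).

(-9/2, -9/2)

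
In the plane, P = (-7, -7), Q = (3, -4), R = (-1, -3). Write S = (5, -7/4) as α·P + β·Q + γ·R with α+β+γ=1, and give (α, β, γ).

(-1/2, 3/4, 3/4)

Signed area of the reference triangle: [PQR] = ½·((-7)·(-4−(-3)) + 3·(-3−(-7)) + (-1)·(-7−(-4))) = ½·(7 + 12 + 3) = 11.
[SQR] = ½·(5·(-4−(-3)) + 3·(-3−(-7/4)) + (-1)·(-7/4−(-4))) = ½·(-5 − 15/4 − 9/4) = -11/2, so the P-coordinate is (-11/2)/11 = -1/2.
[PSR] = ½·((-7)·(-7/4−(-3)) + 5·(-3−(-7)) + (-1)·(-7−(-7/4))) = ½·(-35/4 + 20 + 21/4) = 33/4, so the Q-coordinate is 3/4.
[PQS] = ½·((-7)·(-4−(-7/4)) + 3·(-7/4−(-7)) + 5·(-7−(-4))) = ½·(63/4 + 63/4 − 15) = 33/4, so the R-coordinate is 3/4.
Check: -1/2 + 3/4 + 3/4 = 1.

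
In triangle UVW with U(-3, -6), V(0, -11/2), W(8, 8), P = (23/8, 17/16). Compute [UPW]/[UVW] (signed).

[UVW] = ½·((-3)·(-11/2−8) + 0·(8−(-6)) + 8·(-6−(-11/2))) = ½·(81/2 + 0 − 4) = 73/4.
[UPW] = ½·((-3)·(17/16−8) + (23/8)·(8−(-6)) + 8·(-6−(17/16))) = ½·(333/16 + 161/4 − 113/2) = 73/32, so the ratio is (73/32)/(73/4) = 1/8.

1/8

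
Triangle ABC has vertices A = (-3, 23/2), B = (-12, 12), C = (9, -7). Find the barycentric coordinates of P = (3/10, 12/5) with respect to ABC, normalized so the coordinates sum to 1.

Signed area of the reference triangle: [ABC] = ½·((-3)·(12−(-7)) + (-12)·(-7−(23/2)) + 9·(23/2−12)) = ½·(-57 + 222 − 9/2) = 321/4.
[PBC] = ½·((3/10)·(12−(-7)) + (-12)·(-7−(12/5)) + 9·(12/5−12)) = ½·(57/10 + 564/5 − 432/5) = 321/20, so the A-coordinate is (321/20)/(321/4) = 1/5.
[APC] = ½·((-3)·(12/5−(-7)) + (3/10)·(-7−(23/2)) + 9·(23/2−(12/5))) = ½·(-141/5 − 111/20 + 819/10) = 963/40, so the B-coordinate is 3/10.
[ABP] = ½·((-3)·(12−(12/5)) + (-12)·(12/5−(23/2)) + (3/10)·(23/2−12)) = ½·(-144/5 + 546/5 − 3/20) = 321/8, so the C-coordinate is 1/2.
Check: 1/5 + 3/10 + 1/2 = 1.

(1/5, 3/10, 1/2)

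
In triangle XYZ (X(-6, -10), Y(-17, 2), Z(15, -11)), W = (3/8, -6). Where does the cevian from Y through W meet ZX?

(54/5, -54/5)

Barycentric coordinates of W with respect to XYZ: (1/8, 3/8, 1/2).
On side ZX the Y-coordinate is zero; dropping W's Y-weight 3/8 and renormalizing the remaining 1/2 : 1/8 gives weights 4/5, 1/5 on Z, X.
V = (4/5)·(15, -11) + (1/5)·(-6, -10) = (54/5, -54/5).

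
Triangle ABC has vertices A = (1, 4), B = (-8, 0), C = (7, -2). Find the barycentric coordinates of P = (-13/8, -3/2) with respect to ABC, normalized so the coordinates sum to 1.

(-1/8, 5/8, 1/2)

Signed area of the reference triangle: [ABC] = ½·(1·(0−(-2)) + (-8)·(-2−4) + 7·(4−0)) = ½·(2 + 48 + 28) = 39.
[PBC] = ½·((-13/8)·(0−(-2)) + (-8)·(-2−(-3/2)) + 7·(-3/2−0)) = ½·(-13/4 + 4 − 21/2) = -39/8, so the A-coordinate is (-39/8)/39 = -1/8.
[APC] = ½·(1·(-3/2−(-2)) + (-13/8)·(-2−4) + 7·(4−(-3/2))) = ½·(1/2 + 39/4 + 77/2) = 195/8, so the B-coordinate is 5/8.
[ABP] = ½·(1·(0−(-3/2)) + (-8)·(-3/2−4) + (-13/8)·(4−0)) = ½·(3/2 + 44 − 13/2) = 39/2, so the C-coordinate is 1/2.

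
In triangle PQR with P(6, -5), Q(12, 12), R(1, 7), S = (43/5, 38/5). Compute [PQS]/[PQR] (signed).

1/5

[PQR] = ½·(6·(12−7) + 12·(7−(-5)) + 1·(-5−12)) = ½·(30 + 144 − 17) = 157/2.
[PQS] = ½·(6·(12−(38/5)) + 12·(38/5−(-5)) + (43/5)·(-5−12)) = ½·(132/5 + 756/5 − 731/5) = 157/10, so the ratio is (157/10)/(157/2) = 1/5.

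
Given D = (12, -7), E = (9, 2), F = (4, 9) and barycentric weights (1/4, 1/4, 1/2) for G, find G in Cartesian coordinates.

(29/4, 13/4)

G = (1/4)·D + (1/4)·E + (1/2)·F.
x-coordinate: (1/4)·12 + (1/4)·9 + (1/2)·4 = 29/4.
y-coordinate: (1/4)·(-7) + (1/4)·2 + (1/2)·9 = 13/4.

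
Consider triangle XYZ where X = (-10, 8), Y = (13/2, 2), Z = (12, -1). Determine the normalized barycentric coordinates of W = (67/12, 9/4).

Signed area of the reference triangle: [XYZ] = ½·((-10)·(2−(-1)) + (13/2)·(-1−8) + 12·(8−2)) = ½·(-30 − 117/2 + 72) = -33/4.
[WYZ] = ½·((67/12)·(2−(-1)) + (13/2)·(-1−(9/4)) + 12·(9/4−2)) = ½·(67/4 − 169/8 + 3) = -11/16, so the X-coordinate is (-11/16)/(-33/4) = 1/12.
[XWZ] = ½·((-10)·(9/4−(-1)) + (67/12)·(-1−8) + 12·(8−(9/4))) = ½·(-65/2 − 201/4 + 69) = -55/8, so the Y-coordinate is 5/6.
[XYW] = ½·((-10)·(2−(9/4)) + (13/2)·(9/4−8) + (67/12)·(8−2)) = ½·(5/2 − 299/8 + 67/2) = -11/16, so the Z-coordinate is 1/12.

(1/12, 5/6, 1/12)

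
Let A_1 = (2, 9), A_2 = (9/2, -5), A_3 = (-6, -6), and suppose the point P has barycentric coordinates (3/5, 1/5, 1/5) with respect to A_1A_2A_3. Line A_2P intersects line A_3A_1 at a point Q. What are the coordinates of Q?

(0, 21/4)

Line A_2P meets A_3A_1 where the A_2-coordinate vanishes; zeroing P's A_2-weight and renormalizing leaves A_3, A_1-weights 1/5 : 3/5 → (1/4, 3/4).
So Q = (1/4)·A_3 + (3/4)·A_1 = (0, 21/4).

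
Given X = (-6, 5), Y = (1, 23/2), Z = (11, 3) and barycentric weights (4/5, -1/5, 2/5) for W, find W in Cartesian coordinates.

W = (4/5)·X + (-1/5)·Y + (2/5)·Z.
x-coordinate: (4/5)·(-6) + (-1/5)·1 + (2/5)·11 = -3/5.
y-coordinate: (4/5)·5 + (-1/5)·(23/2) + (2/5)·3 = 29/10.

(-3/5, 29/10)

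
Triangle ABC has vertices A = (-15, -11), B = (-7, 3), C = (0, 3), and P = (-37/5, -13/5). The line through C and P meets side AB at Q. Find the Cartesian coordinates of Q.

Barycentric coordinates of P with respect to ABC: (2/5, 1/5, 2/5).
On side AB the C-coordinate is zero; dropping P's C-weight 2/5 and renormalizing the remaining 2/5 : 1/5 gives weights 2/3, 1/3 on A, B.
Q = (2/3)·(-15, -11) + (1/3)·(-7, 3) = (-37/3, -19/3).

(-37/3, -19/3)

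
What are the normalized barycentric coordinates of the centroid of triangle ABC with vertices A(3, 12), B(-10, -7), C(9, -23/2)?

The centroid is the average of the vertices, so each weight is 1/3.

(1/3, 1/3, 1/3)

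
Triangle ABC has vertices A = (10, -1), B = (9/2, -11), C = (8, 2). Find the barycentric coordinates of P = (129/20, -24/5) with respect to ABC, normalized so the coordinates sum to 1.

Signed area of the reference triangle: [ABC] = ½·(10·(-11−2) + (9/2)·(2−(-1)) + 8·(-1−(-11))) = ½·(-130 + 27/2 + 80) = -73/4.
[PBC] = ½·((129/20)·(-11−2) + (9/2)·(2−(-24/5)) + 8·(-24/5−(-11))) = ½·(-1677/20 + 153/5 + 248/5) = -73/40, so the A-coordinate is (-73/40)/(-73/4) = 1/10.
[APC] = ½·(10·(-24/5−2) + (129/20)·(2−(-1)) + 8·(-1−(-24/5))) = ½·(-68 + 387/20 + 152/5) = -73/8, so the B-coordinate is 1/2.
[ABP] = ½·(10·(-11−(-24/5)) + (9/2)·(-24/5−(-1)) + (129/20)·(-1−(-11))) = ½·(-62 − 171/10 + 129/2) = -73/10, so the C-coordinate is 2/5.

(1/10, 1/2, 2/5)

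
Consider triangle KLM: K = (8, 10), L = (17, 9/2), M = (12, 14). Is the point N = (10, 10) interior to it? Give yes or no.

Barycentric coordinates of N: (39/58, 4/29, 11/58).
The three coordinates are positive, positive, positive; a point is interior exactly when all three are positive.

yes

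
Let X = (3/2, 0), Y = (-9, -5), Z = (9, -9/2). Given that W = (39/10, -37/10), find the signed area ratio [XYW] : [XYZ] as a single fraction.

[XYZ] = ½·((3/2)·(-5−(-9/2)) + (-9)·(-9/2−0) + 9·(0−(-5))) = ½·(-3/4 + 81/2 + 45) = 339/8.
[XYW] = ½·((3/2)·(-5−(-37/10)) + (-9)·(-37/10−0) + (39/10)·(0−(-5))) = ½·(-39/20 + 333/10 + 39/2) = 1017/40, so the ratio is (1017/40)/(339/8) = 3/5.

3/5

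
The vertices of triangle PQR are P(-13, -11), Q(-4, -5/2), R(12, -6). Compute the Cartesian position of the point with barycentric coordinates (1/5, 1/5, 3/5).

(19/5, -63/10)

S = (1/5)·P + (1/5)·Q + (3/5)·R.
x-coordinate: (1/5)·(-13) + (1/5)·(-4) + (3/5)·12 = 19/5.
y-coordinate: (1/5)·(-11) + (1/5)·(-5/2) + (3/5)·(-6) = -63/10.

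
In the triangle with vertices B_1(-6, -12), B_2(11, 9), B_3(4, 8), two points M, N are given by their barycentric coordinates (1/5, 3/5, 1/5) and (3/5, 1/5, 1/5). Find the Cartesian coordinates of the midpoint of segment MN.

Barycentric coordinates of the midpoint are the average: (2/5, 2/5, 1/5).
Converting: (2/5)·B_1 + (2/5)·B_2 + (1/5)·B_3 = (14/5, 2/5).

(14/5, 2/5)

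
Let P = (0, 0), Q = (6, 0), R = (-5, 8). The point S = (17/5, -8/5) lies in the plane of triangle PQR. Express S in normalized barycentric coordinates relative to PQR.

(4/5, 2/5, -1/5)

Signed area of the reference triangle: [PQR] = ½·(0·(0−8) + 6·(8−0) + (-5)·(0−0)) = ½·(0 + 48 + 0) = 24.
[SQR] = ½·((17/5)·(0−8) + 6·(8−(-8/5)) + (-5)·(-8/5−0)) = ½·(-136/5 + 288/5 + 8) = 96/5, so the P-coordinate is (96/5)/24 = 4/5.
[PSR] = ½·(0·(-8/5−8) + (17/5)·(8−0) + (-5)·(0−(-8/5))) = ½·(0 + 136/5 − 8) = 48/5, so the Q-coordinate is 2/5.
[PQS] = ½·(0·(0−(-8/5)) + 6·(-8/5−0) + (17/5)·(0−0)) = ½·(0 − 48/5 + 0) = -24/5, so the R-coordinate is -1/5.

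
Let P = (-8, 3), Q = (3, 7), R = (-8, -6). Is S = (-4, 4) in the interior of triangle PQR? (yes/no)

Barycentric coordinates of S: (58/99, 4/11, 5/99).
The three coordinates are positive, positive, positive; a point is interior exactly when all three are positive.

yes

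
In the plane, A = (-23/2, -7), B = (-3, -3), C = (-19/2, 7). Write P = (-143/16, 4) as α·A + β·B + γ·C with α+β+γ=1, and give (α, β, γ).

(1/8, 1/8, 3/4)

Signed area of the reference triangle: [ABC] = ½·((-23/2)·(-3−7) + (-3)·(7−(-7)) + (-19/2)·(-7−(-3))) = ½·(115 − 42 + 38) = 111/2.
[PBC] = ½·((-143/16)·(-3−7) + (-3)·(7−4) + (-19/2)·(4−(-3))) = ½·(715/8 − 9 − 133/2) = 111/16, so the A-coordinate is (111/16)/(111/2) = 1/8.
[APC] = ½·((-23/2)·(4−7) + (-143/16)·(7−(-7)) + (-19/2)·(-7−4)) = ½·(69/2 − 1001/8 + 209/2) = 111/16, so the B-coordinate is 1/8.
[ABP] = ½·((-23/2)·(-3−4) + (-3)·(4−(-7)) + (-143/16)·(-7−(-3))) = ½·(161/2 − 33 + 143/4) = 333/8, so the C-coordinate is 3/4.
Check: 1/8 + 1/8 + 3/4 = 1.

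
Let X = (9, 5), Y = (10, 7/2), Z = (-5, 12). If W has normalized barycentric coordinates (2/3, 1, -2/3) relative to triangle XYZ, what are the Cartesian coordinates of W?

(58/3, -7/6)

W = (2/3)·X + 1·Y + (-2/3)·Z.
x-coordinate: (2/3)·9 + 1·10 + (-2/3)·(-5) = 58/3.
y-coordinate: (2/3)·5 + 1·(7/2) + (-2/3)·12 = -7/6.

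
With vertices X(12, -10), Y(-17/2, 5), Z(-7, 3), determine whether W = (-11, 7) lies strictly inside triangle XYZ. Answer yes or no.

no

Barycentric coordinates of W: (-4/37, 48/37, -7/37).
The three coordinates are negative, positive, negative; a point is interior exactly when all three are positive.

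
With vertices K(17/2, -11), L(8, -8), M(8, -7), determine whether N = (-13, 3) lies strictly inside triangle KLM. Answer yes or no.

no

Barycentric coordinates of N: (-42, 158, -115).
The three coordinates are negative, positive, negative; a point is interior exactly when all three are positive.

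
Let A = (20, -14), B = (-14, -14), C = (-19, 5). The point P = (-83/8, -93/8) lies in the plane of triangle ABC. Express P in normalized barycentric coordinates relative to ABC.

(1/8, 3/4, 1/8)

Signed area of the reference triangle: [ABC] = ½·(20·(-14−5) + (-14)·(5−(-14)) + (-19)·(-14−(-14))) = ½·(-380 − 266 + 0) = -323.
[PBC] = ½·((-83/8)·(-14−5) + (-14)·(5−(-93/8)) + (-19)·(-93/8−(-14))) = ½·(1577/8 − 931/4 − 361/8) = -323/8, so the A-coordinate is (-323/8)/(-323) = 1/8.
[APC] = ½·(20·(-93/8−5) + (-83/8)·(5−(-14)) + (-19)·(-14−(-93/8))) = ½·(-665/2 − 1577/8 + 361/8) = -969/4, so the B-coordinate is 3/4.
[ABP] = ½·(20·(-14−(-93/8)) + (-14)·(-93/8−(-14)) + (-83/8)·(-14−(-14))) = ½·(-95/2 − 133/4 + 0) = -323/8, so the C-coordinate is 1/8.
Check: 1/8 + 3/4 + 1/8 = 1.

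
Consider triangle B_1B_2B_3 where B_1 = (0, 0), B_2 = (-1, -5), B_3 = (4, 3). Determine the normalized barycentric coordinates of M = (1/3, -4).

Signed area of the reference triangle: [B_1B_2B_3] = ½·(0·(-5−3) + (-1)·(3−0) + 4·(0−(-5))) = ½·(0 − 3 + 20) = 17/2.
[MB_2B_3] = ½·((1/3)·(-5−3) + (-1)·(3−(-4)) + 4·(-4−(-5))) = ½·(-8/3 − 7 + 4) = -17/6, so the B_1-coordinate is (-17/6)/(17/2) = -1/3.
[B_1MB_3] = ½·(0·(-4−3) + (1/3)·(3−0) + 4·(0−(-4))) = ½·(0 + 1 + 16) = 17/2, so the B_2-coordinate is 1.
[B_1B_2M] = ½·(0·(-5−(-4)) + (-1)·(-4−0) + (1/3)·(0−(-5))) = ½·(0 + 4 + 5/3) = 17/6, so the B_3-coordinate is 1/3.

(-1/3, 1, 1/3)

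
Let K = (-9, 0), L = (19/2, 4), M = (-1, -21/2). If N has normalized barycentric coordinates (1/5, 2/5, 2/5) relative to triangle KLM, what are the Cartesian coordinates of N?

(8/5, -13/5)

N = (1/5)·K + (2/5)·L + (2/5)·M.
x-coordinate: (1/5)·(-9) + (2/5)·(19/2) + (2/5)·(-1) = 8/5.
y-coordinate: (1/5)·0 + (2/5)·4 + (2/5)·(-21/2) = -13/5.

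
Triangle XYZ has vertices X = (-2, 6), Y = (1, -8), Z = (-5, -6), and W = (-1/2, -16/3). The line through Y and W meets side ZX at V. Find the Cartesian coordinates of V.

(-7/2, 0)

Barycentric coordinates of W with respect to XYZ: (1/6, 2/3, 1/6).
On side ZX the Y-coordinate is zero; dropping W's Y-weight 2/3 and renormalizing the remaining 1/6 : 1/6 gives weights 1/2, 1/2 on Z, X.
V = (1/2)·(-5, -6) + (1/2)·(-2, 6) = (-7/2, 0).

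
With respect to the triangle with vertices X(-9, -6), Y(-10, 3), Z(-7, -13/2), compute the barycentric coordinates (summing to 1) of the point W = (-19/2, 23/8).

Signed area of the reference triangle: [XYZ] = ½·((-9)·(3−(-13/2)) + (-10)·(-13/2−(-6)) + (-7)·(-6−3)) = ½·(-171/2 + 5 + 63) = -35/4.
[WYZ] = ½·((-19/2)·(3−(-13/2)) + (-10)·(-13/2−(23/8)) + (-7)·(23/8−3)) = ½·(-361/4 + 375/4 + 7/8) = 35/16, so the X-coordinate is (35/16)/(-35/4) = -1/4.
[XWZ] = ½·((-9)·(23/8−(-13/2)) + (-19/2)·(-13/2−(-6)) + (-7)·(-6−(23/8))) = ½·(-675/8 + 19/4 + 497/8) = -35/4, so the Y-coordinate is 1.
[XYW] = ½·((-9)·(3−(23/8)) + (-10)·(23/8−(-6)) + (-19/2)·(-6−3)) = ½·(-9/8 − 355/4 + 171/2) = -35/16, so the Z-coordinate is 1/4.
Check: -1/4 + 1 + 1/4 = 1.

(-1/4, 1, 1/4)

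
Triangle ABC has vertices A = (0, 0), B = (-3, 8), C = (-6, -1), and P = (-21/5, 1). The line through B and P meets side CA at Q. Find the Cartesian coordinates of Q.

(-9/2, -3/4)

Barycentric coordinates of P with respect to ABC: (1/5, 1/5, 3/5).
On side CA the B-coordinate is zero; dropping P's B-weight 1/5 and renormalizing the remaining 3/5 : 1/5 gives weights 3/4, 1/4 on C, A.
Q = (3/4)·(-6, -1) + (1/4)·(0, 0) = (-9/2, -3/4).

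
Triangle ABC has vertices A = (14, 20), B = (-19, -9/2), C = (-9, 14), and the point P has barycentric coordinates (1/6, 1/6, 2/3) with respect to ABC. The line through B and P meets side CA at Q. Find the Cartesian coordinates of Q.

Line BP meets CA where the B-coordinate vanishes; zeroing P's B-weight and renormalizing leaves C, A-weights 2/3 : 1/6 → (4/5, 1/5).
So Q = (4/5)·C + (1/5)·A = (-22/5, 76/5).

(-22/5, 76/5)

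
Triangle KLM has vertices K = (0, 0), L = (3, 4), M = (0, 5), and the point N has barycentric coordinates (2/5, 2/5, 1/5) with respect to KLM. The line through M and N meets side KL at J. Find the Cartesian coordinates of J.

Line MN meets KL where the M-coordinate vanishes; zeroing N's M-weight and renormalizing leaves K, L-weights 2/5 : 2/5 → (1/2, 1/2).
So J = (1/2)·K + (1/2)·L = (3/2, 2).

(3/2, 2)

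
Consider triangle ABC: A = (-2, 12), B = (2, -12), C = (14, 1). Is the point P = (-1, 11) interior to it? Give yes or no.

yes

Barycentric coordinates of P: (63/68, 1/68, 1/17).
The three coordinates are positive, positive, positive; a point is interior exactly when all three are positive.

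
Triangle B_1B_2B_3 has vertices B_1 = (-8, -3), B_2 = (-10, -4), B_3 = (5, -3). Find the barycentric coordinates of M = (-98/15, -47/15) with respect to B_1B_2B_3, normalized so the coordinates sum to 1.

Signed area of the reference triangle: [B_1B_2B_3] = ½·((-8)·(-4−(-3)) + (-10)·(-3−(-3)) + 5·(-3−(-4))) = ½·(8 + 0 + 5) = 13/2.
[MB_2B_3] = ½·((-98/15)·(-4−(-3)) + (-10)·(-3−(-47/15)) + 5·(-47/15−(-4))) = ½·(98/15 − 4/3 + 13/3) = 143/30, so the B_1-coordinate is (143/30)/(13/2) = 11/15.
[B_1MB_3] = ½·((-8)·(-47/15−(-3)) + (-98/15)·(-3−(-3)) + 5·(-3−(-47/15))) = ½·(16/15 + 0 + 2/3) = 13/15, so the B_2-coordinate is 2/15.
[B_1B_2M] = ½·((-8)·(-4−(-47/15)) + (-10)·(-47/15−(-3)) + (-98/15)·(-3−(-4))) = ½·(104/15 + 4/3 − 98/15) = 13/15, so the B_3-coordinate is 2/15.
Check: 11/15 + 2/15 + 2/15 = 1.

(11/15, 2/15, 2/15)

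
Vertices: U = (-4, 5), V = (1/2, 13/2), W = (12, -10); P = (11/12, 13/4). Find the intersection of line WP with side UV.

(-13/10, 59/10)

Barycentric coordinates of P with respect to UVW: (1/3, 1/2, 1/6).
On side UV the W-coordinate is zero; dropping P's W-weight 1/6 and renormalizing the remaining 1/3 : 1/2 gives weights 2/5, 3/5 on U, V.
Q = (2/5)·(-4, 5) + (3/5)·(1/2, 13/2) = (-13/10, 59/10).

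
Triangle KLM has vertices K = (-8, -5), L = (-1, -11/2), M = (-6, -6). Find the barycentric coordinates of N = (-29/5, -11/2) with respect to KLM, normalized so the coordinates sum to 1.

Signed area of the reference triangle: [KLM] = ½·((-8)·(-11/2−(-6)) + (-1)·(-6−(-5)) + (-6)·(-5−(-11/2))) = ½·(-4 + 1 − 3) = -3.
[NLM] = ½·((-29/5)·(-11/2−(-6)) + (-1)·(-6−(-11/2)) + (-6)·(-11/2−(-11/2))) = ½·(-29/10 + 1/2 + 0) = -6/5, so the K-coordinate is (-6/5)/(-3) = 2/5.
[KNM] = ½·((-8)·(-11/2−(-6)) + (-29/5)·(-6−(-5)) + (-6)·(-5−(-11/2))) = ½·(-4 + 29/5 − 3) = -3/5, so the L-coordinate is 1/5.
[KLN] = ½·((-8)·(-11/2−(-11/2)) + (-1)·(-11/2−(-5)) + (-29/5)·(-5−(-11/2))) = ½·(0 + 1/2 − 29/10) = -6/5, so the M-coordinate is 2/5.
Check: 2/5 + 1/5 + 2/5 = 1.

(2/5, 1/5, 2/5)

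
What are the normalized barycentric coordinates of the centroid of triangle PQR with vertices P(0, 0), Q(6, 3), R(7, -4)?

(1/3, 1/3, 1/3)

The centroid is the average of the vertices, so each weight is 1/3.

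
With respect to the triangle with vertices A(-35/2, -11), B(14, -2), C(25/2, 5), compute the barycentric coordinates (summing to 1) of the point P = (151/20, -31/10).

(1/5, 7/10, 1/10)

Signed area of the reference triangle: [ABC] = ½·((-35/2)·(-2−5) + 14·(5−(-11)) + (25/2)·(-11−(-2))) = ½·(245/2 + 224 − 225/2) = 117.
[PBC] = ½·((151/20)·(-2−5) + 14·(5−(-31/10)) + (25/2)·(-31/10−(-2))) = ½·(-1057/20 + 567/5 − 55/4) = 117/5, so the A-coordinate is (117/5)/117 = 1/5.
[APC] = ½·((-35/2)·(-31/10−5) + (151/20)·(5−(-11)) + (25/2)·(-11−(-31/10))) = ½·(567/4 + 604/5 − 395/4) = 819/10, so the B-coordinate is 7/10.
[ABP] = ½·((-35/2)·(-2−(-31/10)) + 14·(-31/10−(-11)) + (151/20)·(-11−(-2))) = ½·(-77/4 + 553/5 − 1359/20) = 117/10, so the C-coordinate is 1/10.
Check: 1/5 + 7/10 + 1/10 = 1.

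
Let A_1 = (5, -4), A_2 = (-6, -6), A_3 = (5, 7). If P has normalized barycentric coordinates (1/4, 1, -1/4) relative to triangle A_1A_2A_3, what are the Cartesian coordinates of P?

(-6, -35/4)

P = (1/4)·A_1 + 1·A_2 + (-1/4)·A_3.
x-coordinate: (1/4)·5 + 1·(-6) + (-1/4)·5 = -6.
y-coordinate: (1/4)·(-4) + 1·(-6) + (-1/4)·7 = -35/4.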